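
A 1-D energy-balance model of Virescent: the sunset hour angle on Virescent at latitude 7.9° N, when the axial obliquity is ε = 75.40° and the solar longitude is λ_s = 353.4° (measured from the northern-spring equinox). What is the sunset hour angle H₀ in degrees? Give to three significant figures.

Solar declination: sin δ = sin ε · sin λ_s = sin 75.40° × sin 353.4° = -0.11123, so δ = -6.386°.
cos H₀ = −tan φ · tan δ = −tan(+7.9°) × tan(-6.386°) = 0.0155, so H₀ = 1.5553 rad = 89.11°.

H₀ = 89.1°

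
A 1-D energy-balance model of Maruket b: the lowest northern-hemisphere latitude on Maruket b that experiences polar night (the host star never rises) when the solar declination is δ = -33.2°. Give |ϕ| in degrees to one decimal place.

|ϕ| = 56.8°

Polar night requires cos h₀ = −tan ϕ tan δ ≥ 1, i.e. tan ϕ tan δ ≤ −1.
The boundary is |tan ϕ| · |tan δ| = 1, so |ϕ| = 90° − |δ| = 90° − 33.2° = 56.8° in the northern hemisphere.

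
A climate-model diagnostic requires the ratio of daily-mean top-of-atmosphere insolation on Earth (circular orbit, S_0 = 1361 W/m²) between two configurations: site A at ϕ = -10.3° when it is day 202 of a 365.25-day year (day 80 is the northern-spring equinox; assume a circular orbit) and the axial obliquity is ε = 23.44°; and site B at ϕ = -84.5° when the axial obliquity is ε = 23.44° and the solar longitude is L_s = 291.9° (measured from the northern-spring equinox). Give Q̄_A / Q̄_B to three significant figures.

Q̄_A / Q̄_B ≈ 0.719

— Configuration A (ϕ=-10.3°):
Solar longitude: L_s = 360° × (202 − 80)/365.25 = 120.246°.
sin δ = sin 23.44° × sin 120.246° = 0.34364, so δ = +20.099°.
cos h₀ = −tan(-10.3°) tan(+20.099°) = 0.0665, h₀ = 1.5042 rad.
Bracket: h₀ sin ϕ sin δ + cos ϕ cos δ sin h₀ = 1.5042×-0.17880×0.34364 + 0.98389×0.93910×0.99779 = -0.092422 + 0.921929 = 0.829507.
Q̄ = (S_0/π) × [bracket] = (1361/π) × 0.829507 = 359.36 W/m².
— Configuration B (ϕ=-84.5°):
Solar declination: sin δ = sin ε · sin L_s = sin 23.44° × sin 291.9° = -0.36908, so δ = -21.659°.
cos h₀ = −tan(-84.5°) tan(-21.659°) = -4.1243 ≤ −1 ⇒ polar day, h₀ = π.
Bracket: h₀ sin ϕ sin δ + cos ϕ cos δ sin h₀ = 3.1416×-0.99540×-0.36908 + 0.09585×0.92940×0.00000 = 1.154168 + 0.000000 = 1.154168.
Q̄ = (S_0/π) × [bracket] = (1361/π) × 1.154168 = 500.01 W/m².
Ratio Q̄_A / Q̄_B = 359.36 / 500.01 = 0.7187.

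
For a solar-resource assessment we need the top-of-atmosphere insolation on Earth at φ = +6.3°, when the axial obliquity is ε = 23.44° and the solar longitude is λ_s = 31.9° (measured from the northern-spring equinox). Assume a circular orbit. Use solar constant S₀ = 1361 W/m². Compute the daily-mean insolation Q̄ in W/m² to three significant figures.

Q̄ ≈ 437 W/m²

Solar declination: sin δ = sin ε · sin λ_s = sin 23.44° × sin 31.9° = 0.21021, so δ = +12.134°.
cos H₀ = −tan(+6.3°) tan(+12.134°) = -0.0237, H₀ = 1.5945 rad.
Bracket: H₀ sin φ sin δ + cos φ cos δ sin H₀ = 1.5945×0.10973×0.21021 + 0.99396×0.97766×0.99972 = 0.036779 + 0.971483 = 1.008262.
Q̄ = (S₀/π) × [bracket] = (1361/π) × 1.008262 = 436.8 W/m².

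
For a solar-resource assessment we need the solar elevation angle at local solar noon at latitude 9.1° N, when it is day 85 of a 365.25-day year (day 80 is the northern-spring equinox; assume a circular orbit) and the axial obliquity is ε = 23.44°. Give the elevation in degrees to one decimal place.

Solar longitude: λ_s = 360° × (85 − 80)/365.25 = 4.928°.
sin δ = sin 23.44° × sin 4.928° = 0.03417, so δ = +1.958°.
At local noon the hour angle is zero, so the zenith angle equals |φ − δ| = |+9.1° − (+1.958°)| = 7.142°.
Elevation = 90° − 7.142° = 82.9°.

82.9°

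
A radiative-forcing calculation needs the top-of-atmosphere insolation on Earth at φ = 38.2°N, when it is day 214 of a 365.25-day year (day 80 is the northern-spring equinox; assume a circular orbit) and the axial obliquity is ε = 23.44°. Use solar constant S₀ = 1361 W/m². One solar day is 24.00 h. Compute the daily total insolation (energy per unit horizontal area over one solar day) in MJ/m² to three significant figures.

Solar longitude: λ_s = 360° × (214 − 80)/365.25 = 132.074°.
sin δ = sin 23.44° × sin 132.074° = 0.29527, so δ = +17.174°.
cos H₀ = −tan(+38.2°) tan(+17.174°) = -0.2432, H₀ = 1.8165 rad.
Bracket: H₀ sin φ sin δ + cos φ cos δ sin H₀ = 1.8165×0.61841×0.29527 + 0.78586×0.95541×0.96998 = 0.331689 + 0.728279 = 1.059968.
Q̄ = (S₀/π) × [bracket] = (1361/π) × 1.059968 = 459.20 W/m².
Daily total = Q̄ × 24.00 h × 3600 s/h = 459.20 × 24.00 × 3600 / 10⁶ = 39.67 MJ/m².

39.7 MJ/m²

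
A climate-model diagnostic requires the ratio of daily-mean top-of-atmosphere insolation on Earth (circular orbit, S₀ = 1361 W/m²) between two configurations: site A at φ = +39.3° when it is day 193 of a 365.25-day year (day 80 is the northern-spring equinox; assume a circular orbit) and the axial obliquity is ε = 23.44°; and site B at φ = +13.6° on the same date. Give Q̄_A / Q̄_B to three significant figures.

— Configuration A (φ=+39.3°):
Solar longitude: λ_s = 360° × (193 − 80)/365.25 = 111.376°.
sin δ = sin 23.44° × sin 111.376° = 0.37042, so δ = +21.742°.
cos H₀ = −tan(+39.3°) tan(+21.742°) = -0.3264, H₀ = 1.9033 rad.
Bracket: H₀ sin φ sin δ + cos φ cos δ sin H₀ = 1.9033×0.63338×0.37042 + 0.77384×0.92886×0.94523 = 0.446546 + 0.679421 = 1.125967.
Q̄ = (S₀/π) × [bracket] = (1361/π) × 1.125967 = 487.79 W/m².
— Configuration B (φ=+13.6°):
cos H₀ = −tan(+13.6°) tan(+21.742°) = -0.0965, H₀ = 1.6674 rad.
Bracket: H₀ sin φ sin δ + cos φ cos δ sin H₀ = 1.6674×0.23514×0.37042 + 0.97196×0.92886×0.99534 = 0.145231 + 0.898608 = 1.043839.
Q̄ = (S₀/π) × [bracket] = (1361/π) × 1.043839 = 452.21 W/m².
Ratio Q̄_A / Q̄_B = 487.79 / 452.21 = 1.079.

Q̄_A / Q̄_B ≈ 1.08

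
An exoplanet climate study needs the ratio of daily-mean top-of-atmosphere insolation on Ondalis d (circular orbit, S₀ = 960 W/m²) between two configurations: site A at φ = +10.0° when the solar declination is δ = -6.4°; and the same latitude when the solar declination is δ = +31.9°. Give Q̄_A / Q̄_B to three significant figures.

Q̄_A / Q̄_B ≈ 0.963

— Configuration A (φ=+10.0°):
cos H₀ = −tan(+10.0°) tan(-6.400°) = 0.0198, H₀ = 1.5510 rad.
Bracket: H₀ sin φ sin δ + cos φ cos δ sin H₀ = 1.5510×0.17365×-0.11147 + 0.98481×0.99377×0.99980 = -0.030022 + 0.978479 = 0.948457.
Q̄ = (S₀/π) × [bracket] = (960/π) × 0.948457 = 289.83 W/m².
— Configuration B (φ=+10.0°):
cos H₀ = −tan(+10.0°) tan(+31.900°) = -0.1098, H₀ = 1.6808 rad.
Bracket: H₀ sin φ sin δ + cos φ cos δ sin H₀ = 1.6808×0.17365×0.52844 + 0.98481×0.84897×0.99396 = 0.154236 + 0.831024 = 0.985260.
Q̄ = (S₀/π) × [bracket] = (960/π) × 0.985260 = 301.07 W/m².
Ratio Q̄_A / Q̄_B = 289.83 / 301.07 = 0.9627.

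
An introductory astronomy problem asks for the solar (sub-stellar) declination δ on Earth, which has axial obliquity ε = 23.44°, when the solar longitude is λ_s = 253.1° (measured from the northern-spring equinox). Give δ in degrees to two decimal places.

δ = -22.37°

sin δ = sin ε · sin λ_s = sin 23.44° × sin 253.1° = -0.380609.
δ = arcsin(-0.380609) = -22.37°.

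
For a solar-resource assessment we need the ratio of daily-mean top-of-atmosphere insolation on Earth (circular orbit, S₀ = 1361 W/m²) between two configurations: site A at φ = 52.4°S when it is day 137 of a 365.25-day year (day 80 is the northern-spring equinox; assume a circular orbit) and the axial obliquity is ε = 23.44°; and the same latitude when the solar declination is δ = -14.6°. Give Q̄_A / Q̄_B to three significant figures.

Q̄_A / Q̄_B ≈ 0.240

— Configuration A (φ=-52.4°):
Solar longitude: λ_s = 360° × (137 − 80)/365.25 = 56.181°.
sin δ = sin 23.44° × sin 56.181° = 0.33048, so δ = +19.298°.
cos H₀ = −tan(-52.4°) tan(+19.298°) = 0.4547, H₀ = 1.0988 rad.
Bracket: H₀ sin φ sin δ + cos φ cos δ sin H₀ = 1.0988×-0.79229×0.33048 + 0.61015×0.94381×0.89065 = -0.287705 + 0.512895 = 0.225190.
Q̄ = (S₀/π) × [bracket] = (1361/π) × 0.225190 = 97.557 W/m².
— Configuration B (φ=-52.4°):
cos H₀ = −tan(-52.4°) tan(-14.600°) = -0.3382, H₀ = 1.9158 rad.
Bracket: H₀ sin φ sin δ + cos φ cos δ sin H₀ = 1.9158×-0.79229×-0.25207 + 0.61015×0.96771×0.94106 = 0.382609 + 0.555647 = 0.938256.
Q̄ = (S₀/π) × [bracket] = (1361/π) × 0.938256 = 406.47 W/m².
Ratio Q̄_A / Q̄_B = 97.557 / 406.47 = 0.2400.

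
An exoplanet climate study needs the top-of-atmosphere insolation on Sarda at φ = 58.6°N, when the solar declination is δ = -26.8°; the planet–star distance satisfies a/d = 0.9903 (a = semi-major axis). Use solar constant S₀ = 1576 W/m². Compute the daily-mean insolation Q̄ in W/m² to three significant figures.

Q̄ ≈ 15.6 W/m²

cos H₀ = −tan(+58.6°) tan(-26.800°) = 0.8275, H₀ = 0.5961 rad.
Bracket: H₀ sin φ sin δ + cos φ cos δ sin H₀ = 0.5961×0.85355×-0.45088 + 0.52101×0.89259×0.56140 = -0.229408 + 0.261078 = 0.031670.
Inverse-square distance factor (a/d)² = 0.9903² = 0.980694.
Q̄ = (S₀/π) × 0.980694 × [bracket] = (1576/π) × 0.980694 × 0.031670 = 15.58 W/m².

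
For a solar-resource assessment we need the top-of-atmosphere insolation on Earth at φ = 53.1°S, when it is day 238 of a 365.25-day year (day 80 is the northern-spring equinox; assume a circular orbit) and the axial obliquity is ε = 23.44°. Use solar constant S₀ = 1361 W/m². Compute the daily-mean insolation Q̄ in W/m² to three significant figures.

Solar longitude: λ_s = 360° × (238 − 80)/365.25 = 155.729°.
sin δ = sin 23.44° × sin 155.729° = 0.16351, so δ = +9.411°.
cos H₀ = −tan(-53.1°) tan(+9.411°) = 0.2207, H₀ = 1.3482 rad.
Bracket: H₀ sin φ sin δ + cos φ cos δ sin H₀ = 1.3482×-0.79968×0.16351 + 0.60042×0.98654×0.97533 = -0.176285 + 0.577725 = 0.401440.
Q̄ = (S₀/π) × [bracket] = (1361/π) × 0.401440 = 173.9 W/m².

Q̄ ≈ 174 W/m²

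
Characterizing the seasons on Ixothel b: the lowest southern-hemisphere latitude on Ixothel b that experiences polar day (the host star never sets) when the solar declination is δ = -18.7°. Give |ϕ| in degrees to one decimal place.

|ϕ| = 71.3°

Polar day requires cos h₀ = −tan ϕ tan δ ≤ −1, i.e. tan ϕ tan δ ≥ 1.
The boundary is |tan ϕ| · |tan δ| = 1, so |ϕ| = 90° − |δ| = 90° − 18.7° = 71.3° in the southern hemisphere.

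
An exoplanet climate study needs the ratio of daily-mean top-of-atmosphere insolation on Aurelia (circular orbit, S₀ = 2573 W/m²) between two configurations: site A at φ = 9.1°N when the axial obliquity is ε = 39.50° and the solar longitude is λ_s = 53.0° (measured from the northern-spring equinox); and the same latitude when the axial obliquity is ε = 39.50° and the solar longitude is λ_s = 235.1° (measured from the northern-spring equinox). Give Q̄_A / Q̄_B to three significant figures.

— Configuration A (φ=+9.1°):
Solar declination: sin δ = sin ε · sin λ_s = sin 39.50° × sin 53.0° = 0.50799, so δ = +30.530°.
cos H₀ = −tan(+9.1°) tan(+30.530°) = -0.0945, H₀ = 1.6654 rad.
Bracket: H₀ sin φ sin δ + cos φ cos δ sin H₀ = 1.6654×0.15816×0.50799 + 0.98741×0.86136×0.99553 = 0.133804 + 0.846714 = 0.980518.
Q̄ = (S₀/π) × [bracket] = (2573/π) × 0.980518 = 803.06 W/m².
— Configuration B (φ=+9.1°):
Solar declination: sin δ = sin ε · sin λ_s = sin 39.50° × sin 235.1° = -0.52168, so δ = -31.445°.
cos H₀ = −tan(+9.1°) tan(-31.445°) = 0.0979, H₀ = 1.4727 rad.
Bracket: H₀ sin φ sin δ + cos φ cos δ sin H₀ = 1.4727×0.15816×-0.52168 + 0.98741×0.85314×0.99519 = -0.121511 + 0.838347 = 0.716836.
Q̄ = (S₀/π) × [bracket] = (2573/π) × 0.716836 = 587.10 W/m².
Ratio Q̄_A / Q̄_B = 803.06 / 587.10 = 1.368.

Q̄_A / Q̄_B ≈ 1.37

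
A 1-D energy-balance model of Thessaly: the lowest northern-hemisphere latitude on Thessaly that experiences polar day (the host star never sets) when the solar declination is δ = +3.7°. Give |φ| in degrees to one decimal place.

Polar day requires cos H₀ = −tan φ tan δ ≤ −1, i.e. tan φ tan δ ≥ 1.
The boundary is |tan φ| · |tan δ| = 1, so |φ| = 90° − |δ| = 90° − 3.7° = 86.3° in the northern hemisphere.

|φ| = 86.3°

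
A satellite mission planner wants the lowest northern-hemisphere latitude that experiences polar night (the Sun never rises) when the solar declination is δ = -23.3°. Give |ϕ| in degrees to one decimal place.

|ϕ| = 66.7°

Polar night requires cos h₀ = −tan ϕ tan δ ≥ 1, i.e. tan ϕ tan δ ≤ −1.
The boundary is |tan ϕ| · |tan δ| = 1, so |ϕ| = 90° − |δ| = 90° − 23.3° = 66.7° in the northern hemisphere.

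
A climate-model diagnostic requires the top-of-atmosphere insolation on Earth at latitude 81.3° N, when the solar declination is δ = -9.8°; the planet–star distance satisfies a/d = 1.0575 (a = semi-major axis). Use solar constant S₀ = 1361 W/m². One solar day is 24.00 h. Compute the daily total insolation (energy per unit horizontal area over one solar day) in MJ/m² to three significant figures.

cos H₀ = −tan(+81.3°) tan(-9.800°) = 1.1288 ≥ 1 ⇒ polar night, H₀ = 0 and Q̄ = 0.
Inverse-square distance factor (a/d)² = 1.0575² = 1.118306.
Daily total = Q̄ × 24.00 h × 3600 s/h = 0.00 MJ/m².

0.00 MJ/m²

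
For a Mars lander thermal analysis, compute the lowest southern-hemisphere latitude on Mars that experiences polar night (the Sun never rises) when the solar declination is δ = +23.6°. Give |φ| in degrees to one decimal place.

Polar night requires cos H₀ = −tan φ tan δ ≥ 1, i.e. tan φ tan δ ≤ −1.
The boundary is |tan φ| · |tan δ| = 1, so |φ| = 90° − |δ| = 90° − 23.6° = 66.4° in the southern hemisphere.

|φ| = 66.4°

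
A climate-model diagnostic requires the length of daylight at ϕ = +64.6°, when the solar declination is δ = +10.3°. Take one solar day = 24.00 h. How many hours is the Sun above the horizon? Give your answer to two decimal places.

cos h₀ = −tan ϕ · tan δ = −tan(+64.6°) × tan(+10.300°) = -0.3827, so h₀ = 1.9635 rad = 112.50°.
Daylight = 2h₀/(2π) × 24.00 h = (1.9635/π) × 24.00 = 15.00 h.

15.00 h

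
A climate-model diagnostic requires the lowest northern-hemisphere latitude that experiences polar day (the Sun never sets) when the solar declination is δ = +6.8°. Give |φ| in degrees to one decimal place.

Polar day requires cos H₀ = −tan φ tan δ ≤ −1, i.e. tan φ tan δ ≥ 1.
The boundary is |tan φ| · |tan δ| = 1, so |φ| = 90° − |δ| = 90° − 6.8° = 83.2° in the northern hemisphere.

|φ| = 83.2°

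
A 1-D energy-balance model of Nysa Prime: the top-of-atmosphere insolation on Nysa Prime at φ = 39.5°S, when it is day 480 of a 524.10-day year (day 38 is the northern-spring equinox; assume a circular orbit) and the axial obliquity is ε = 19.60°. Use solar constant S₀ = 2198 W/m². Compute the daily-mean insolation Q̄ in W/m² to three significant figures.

Q̄ ≈ 729 W/m²

Solar longitude: λ_s = 360° × (480 − 38)/524.10 = 303.606°.
sin δ = sin 19.60° × sin 303.606° = -0.27938, so δ = -16.223°.
cos H₀ = −tan(-39.5°) tan(-16.223°) = -0.2399, H₀ = 1.8130 rad.
Bracket: H₀ sin φ sin δ + cos φ cos δ sin H₀ = 1.8130×-0.63608×-0.27938 + 0.77162×0.96018×0.97081 = 0.322185 + 0.719267 = 1.041452.
Q̄ = (S₀/π) × [bracket] = (2198/π) × 1.041452 = 728.6 W/m².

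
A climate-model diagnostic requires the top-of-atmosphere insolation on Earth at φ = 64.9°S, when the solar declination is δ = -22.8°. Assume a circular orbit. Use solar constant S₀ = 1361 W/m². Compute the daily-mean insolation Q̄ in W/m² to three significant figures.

Q̄ ≈ 483 W/m²

cos H₀ = −tan(-64.9°) tan(-22.800°) = -0.8974, H₀ = 2.6846 rad.
Bracket: H₀ sin φ sin δ + cos φ cos δ sin H₀ = 2.6846×-0.90557×-0.38752 + 0.42420×0.92186×0.44127 = 0.942097 + 0.172560 = 1.114657.
Q̄ = (S₀/π) × [bracket] = (1361/π) × 1.114657 = 482.9 W/m².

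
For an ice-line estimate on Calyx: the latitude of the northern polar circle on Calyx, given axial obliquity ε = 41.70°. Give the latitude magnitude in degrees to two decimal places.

48.30°

The polar circle is the lowest latitude that experiences at least one full rotation of continuous daylight at the northern-summer solstice; it lies at |ϕ| = 90° − ε = 90° − 41.70° = 48.30°.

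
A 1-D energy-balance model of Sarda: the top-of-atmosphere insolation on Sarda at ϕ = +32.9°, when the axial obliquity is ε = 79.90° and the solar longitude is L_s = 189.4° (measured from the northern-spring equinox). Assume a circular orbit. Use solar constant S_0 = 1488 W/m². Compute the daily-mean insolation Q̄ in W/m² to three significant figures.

Solar declination: sin δ = sin ε · sin L_s = sin 79.90° × sin 189.4° = -0.16079, so δ = -9.253°.
cos h₀ = −tan(+32.9°) tan(-9.253°) = 0.1054, h₀ = 1.4652 rad.
Bracket: h₀ sin ϕ sin δ + cos ϕ cos δ sin h₀ = 1.4652×0.54317×-0.16079 + 0.83962×0.98699×0.99443 = -0.127965 + 0.824081 = 0.696116.
Q̄ = (S_0/π) × [bracket] = (1488/π) × 0.696116 = 329.7 W/m².

Q̄ ≈ 330 W/m²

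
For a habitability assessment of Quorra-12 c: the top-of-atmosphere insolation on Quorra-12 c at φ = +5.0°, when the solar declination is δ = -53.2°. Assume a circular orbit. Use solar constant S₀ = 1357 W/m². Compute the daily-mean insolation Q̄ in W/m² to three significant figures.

cos H₀ = −tan(+5.0°) tan(-53.200°) = 0.1169, H₀ = 1.4536 rad.
Bracket: H₀ sin φ sin δ + cos φ cos δ sin H₀ = 1.4536×0.08716×-0.80073 + 0.99619×0.59902×0.99314 = -0.101449 + 0.592644 = 0.491195.
Q̄ = (S₀/π) × [bracket] = (1357/π) × 0.491195 = 212.2 W/m².

Q̄ ≈ 212 W/m²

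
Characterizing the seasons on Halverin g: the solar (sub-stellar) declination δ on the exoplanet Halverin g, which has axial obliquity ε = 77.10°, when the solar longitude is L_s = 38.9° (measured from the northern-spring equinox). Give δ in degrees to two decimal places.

sin δ = sin ε · sin L_s = sin 77.10° × sin 38.9° = 0.612114.
δ = arcsin(0.612114) = +37.74°.

δ = +37.74°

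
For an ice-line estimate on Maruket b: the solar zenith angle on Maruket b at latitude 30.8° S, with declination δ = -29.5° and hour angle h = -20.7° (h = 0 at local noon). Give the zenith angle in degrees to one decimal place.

cos θ_z = sin ϕ sin δ + cos ϕ cos δ cos h = 0.252142 + 0.699339 = 0.951481.
θ_z = arccos(0.951481) = 17.9°.

θ_z = 17.9°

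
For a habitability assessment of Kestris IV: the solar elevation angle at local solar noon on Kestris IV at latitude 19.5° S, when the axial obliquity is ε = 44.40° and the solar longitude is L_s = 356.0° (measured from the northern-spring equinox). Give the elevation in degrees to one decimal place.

Solar declination: sin δ = sin ε · sin L_s = sin 44.40° × sin 356.0° = -0.04881, so δ = -2.797°.
At local noon the hour angle is zero, so the zenith angle equals |ϕ − δ| = |-19.5° − (-2.797°)| = 16.703°.
Elevation = 90° − 16.703° = 73.3°.

73.3°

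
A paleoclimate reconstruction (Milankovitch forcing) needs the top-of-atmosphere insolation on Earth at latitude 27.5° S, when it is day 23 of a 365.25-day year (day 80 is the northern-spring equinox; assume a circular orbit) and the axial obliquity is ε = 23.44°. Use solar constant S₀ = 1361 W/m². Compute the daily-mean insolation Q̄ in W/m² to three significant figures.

Solar longitude: λ_s = 360° × (23 − 80)/365.25 = -56.181°, i.e. -56.181° + 360° = 303.819°.
sin δ = sin 23.44° × sin 303.819° = -0.33048, so δ = -19.298°.
cos H₀ = −tan(-27.5°) tan(-19.298°) = -0.1823, H₀ = 1.7541 rad.
Bracket: H₀ sin φ sin δ + cos φ cos δ sin H₀ = 1.7541×-0.46175×-0.33048 + 0.88701×0.94381×0.98325 = 0.267674 + 0.823146 = 1.090820.
Q̄ = (S₀/π) × [bracket] = (1361/π) × 1.090820 = 472.6 W/m².

Q̄ ≈ 473 W/m²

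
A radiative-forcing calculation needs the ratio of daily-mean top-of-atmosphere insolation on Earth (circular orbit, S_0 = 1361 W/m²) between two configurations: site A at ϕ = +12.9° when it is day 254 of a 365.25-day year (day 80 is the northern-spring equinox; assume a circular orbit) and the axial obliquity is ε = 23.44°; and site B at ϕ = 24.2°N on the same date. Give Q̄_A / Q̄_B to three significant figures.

Q̄_A / Q̄_B ≈ 1.05

— Configuration A (ϕ=+12.9°):
Solar longitude: L_s = 360° × (254 − 80)/365.25 = 171.499°.
sin δ = sin 23.44° × sin 171.499° = 0.05880, so δ = +3.371°.
cos h₀ = −tan(+12.9°) tan(+3.371°) = -0.0135, h₀ = 1.5843 rad.
Bracket: h₀ sin ϕ sin δ + cos ϕ cos δ sin h₀ = 1.5843×0.22325×0.05880 + 0.97476×0.99827×0.99991 = 0.020797 + 0.972986 = 0.993783.
Q̄ = (S_0/π) × [bracket] = (1361/π) × 0.993783 = 430.53 W/m².
— Configuration B (ϕ=+24.2°):
cos h₀ = −tan(+24.2°) tan(+3.371°) = -0.0265, h₀ = 1.5973 rad.
Bracket: h₀ sin ϕ sin δ + cos ϕ cos δ sin h₀ = 1.5973×0.40992×0.05880 + 0.91212×0.99827×0.99965 = 0.038500 + 0.910223 = 0.948723.
Q̄ = (S_0/π) × [bracket] = (1361/π) × 0.948723 = 411.01 W/m².
Ratio Q̄_A / Q̄_B = 430.53 / 411.01 = 1.047.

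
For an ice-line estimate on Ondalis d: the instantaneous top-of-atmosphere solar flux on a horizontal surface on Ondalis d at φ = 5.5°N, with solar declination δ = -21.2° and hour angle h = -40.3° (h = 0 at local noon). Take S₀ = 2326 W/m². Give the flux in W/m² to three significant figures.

1.57e+03 W/m²

cos θ_z = sin φ sin δ + cos φ cos δ cos h = -0.034660 + 0.707780 = 0.673120.
Flux = S₀ · cos θ_z = 2326 × 0.673120 = 1566 W/m².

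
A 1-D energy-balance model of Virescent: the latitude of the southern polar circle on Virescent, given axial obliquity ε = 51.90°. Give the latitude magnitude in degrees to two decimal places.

38.10°

The polar circle is the lowest latitude that experiences at least one full rotation of continuous darkness at the northern-summer solstice; it lies at |φ| = 90° − ε = 90° − 51.90° = 38.10°.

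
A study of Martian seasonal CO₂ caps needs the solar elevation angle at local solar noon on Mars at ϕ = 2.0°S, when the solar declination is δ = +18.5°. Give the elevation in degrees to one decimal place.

69.5°

At local noon the hour angle is zero, so the zenith angle equals |ϕ − δ| = |-2.0° − (+18.500°)| = 20.500°.
Elevation = 90° − 20.500° = 69.5°.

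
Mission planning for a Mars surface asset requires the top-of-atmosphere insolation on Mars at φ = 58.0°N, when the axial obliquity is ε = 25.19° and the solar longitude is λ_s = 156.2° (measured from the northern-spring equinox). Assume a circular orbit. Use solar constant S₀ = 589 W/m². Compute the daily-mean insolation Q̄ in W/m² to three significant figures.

Q̄ ≈ 145 W/m²

Solar declination: sin δ = sin ε · sin λ_s = sin 25.19° × sin 156.2° = 0.17176, so δ = +9.890°.
cos H₀ = −tan(+58.0°) tan(+9.890°) = -0.2790, H₀ = 1.8536 rad.
Bracket: H₀ sin φ sin δ + cos φ cos δ sin H₀ = 1.8536×0.84805×0.17176 + 0.52992×0.98514×0.96029 = 0.269997 + 0.501315 = 0.771312.
Q̄ = (S₀/π) × [bracket] = (589/π) × 0.771312 = 144.6 W/m².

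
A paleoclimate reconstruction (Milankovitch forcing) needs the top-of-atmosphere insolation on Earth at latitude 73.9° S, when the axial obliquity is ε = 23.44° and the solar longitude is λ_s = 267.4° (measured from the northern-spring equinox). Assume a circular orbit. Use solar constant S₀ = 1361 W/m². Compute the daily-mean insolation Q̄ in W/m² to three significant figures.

Q̄ ≈ 520 W/m²

Solar declination: sin δ = sin ε · sin λ_s = sin 23.44° × sin 267.4° = -0.39738, so δ = -23.414°.
cos H₀ = −tan(-73.9°) tan(-23.414°) = -1.5003 ≤ −1 ⇒ polar day, H₀ = π.
Bracket: H₀ sin φ sin δ + cos φ cos δ sin H₀ = 3.1416×-0.96078×-0.39738 + 0.27731×0.91765×0.00000 = 1.199446 + 0.000000 = 1.199446.
Q̄ = (S₀/π) × [bracket] = (1361/π) × 1.199446 = 519.6 W/m².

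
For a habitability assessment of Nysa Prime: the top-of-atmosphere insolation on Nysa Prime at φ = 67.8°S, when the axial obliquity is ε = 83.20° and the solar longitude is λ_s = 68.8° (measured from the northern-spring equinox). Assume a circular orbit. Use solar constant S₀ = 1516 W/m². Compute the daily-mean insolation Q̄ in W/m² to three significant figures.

Solar declination: sin δ = sin ε · sin λ_s = sin 83.20° × sin 68.8° = 0.92577, so δ = +67.784°.
cos H₀ = −tan(-67.8°) tan(+67.784°) = 5.9998 ≥ 1 ⇒ polar night, H₀ = 0 and Q̄ = 0.

Q̄ ≈ 0.00 W/m²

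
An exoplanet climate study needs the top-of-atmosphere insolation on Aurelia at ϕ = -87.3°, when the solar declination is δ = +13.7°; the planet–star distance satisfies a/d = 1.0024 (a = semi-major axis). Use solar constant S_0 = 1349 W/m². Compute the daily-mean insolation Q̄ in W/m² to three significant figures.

Q̄ ≈ 0.00 W/m²

cos h₀ = −tan(-87.3°) tan(+13.700°) = 5.1692 ≥ 1 ⇒ polar night, h₀ = 0 and Q̄ = 0.
Inverse-square distance factor (a/d)² = 1.0024² = 1.004806.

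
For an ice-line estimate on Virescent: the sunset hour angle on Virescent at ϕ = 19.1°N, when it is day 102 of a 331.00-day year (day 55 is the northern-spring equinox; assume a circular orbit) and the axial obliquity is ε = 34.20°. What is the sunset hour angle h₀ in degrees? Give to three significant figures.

h₀ = 99.7°

Solar longitude: L_s = 360° × (102 − 55)/331.00 = 51.118°.
sin δ = sin 34.20° × sin 51.118° = 0.43755, so δ = +25.947°.
cos h₀ = −tan ϕ · tan δ = −tan(+19.1°) × tan(+25.947°) = -0.1685, so h₀ = 1.7401 rad = 99.70°.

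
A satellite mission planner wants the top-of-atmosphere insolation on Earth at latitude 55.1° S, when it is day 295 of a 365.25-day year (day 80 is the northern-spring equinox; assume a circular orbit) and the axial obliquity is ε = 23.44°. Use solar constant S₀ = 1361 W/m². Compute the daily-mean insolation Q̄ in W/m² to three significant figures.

Q̄ ≈ 371 W/m²

Solar longitude: λ_s = 360° × (295 − 80)/365.25 = 211.910°.
sin δ = sin 23.44° × sin 211.910° = -0.21026, so δ = -12.138°.
cos H₀ = −tan(-55.1°) tan(-12.138°) = -0.3083, H₀ = 1.8842 rad.
Bracket: H₀ sin φ sin δ + cos φ cos δ sin H₀ = 1.8842×-0.82015×-0.21026 + 0.57215×0.97764×0.95129 = 0.324920 + 0.532110 = 0.857030.
Q̄ = (S₀/π) × [bracket] = (1361/π) × 0.857030 = 371.3 W/m².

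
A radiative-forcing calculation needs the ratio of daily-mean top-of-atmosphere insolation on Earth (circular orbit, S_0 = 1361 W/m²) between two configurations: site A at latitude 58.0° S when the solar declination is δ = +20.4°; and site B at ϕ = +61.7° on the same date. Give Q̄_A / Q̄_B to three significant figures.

Q̄_A / Q̄_B ≈ 0.119

— Configuration A (ϕ=-58.0°):
cos h₀ = −tan(-58.0°) tan(+20.400°) = 0.5952, h₀ = 0.9333 rad.
Bracket: h₀ sin ϕ sin δ + cos ϕ cos δ sin h₀ = 0.9333×-0.84805×0.34857 + 0.52992×0.93728×0.80361 = -0.275888 + 0.399140 = 0.123252.
Q̄ = (S_0/π) × [bracket] = (1361/π) × 0.123252 = 53.395 W/m².
— Configuration B (ϕ=+61.7°):
cos h₀ = −tan(+61.7°) tan(+20.400°) = -0.6907, h₀ = 2.3332 rad.
Bracket: h₀ sin ϕ sin δ + cos ϕ cos δ sin h₀ = 2.3332×0.88048×0.34857 + 0.47409×0.93728×0.72315 = 0.716080 + 0.321335 = 1.037415.
Q̄ = (S_0/π) × [bracket] = (1361/π) × 1.037415 = 449.43 W/m².
Ratio Q̄_A / Q̄_B = 53.395 / 449.43 = 0.1188.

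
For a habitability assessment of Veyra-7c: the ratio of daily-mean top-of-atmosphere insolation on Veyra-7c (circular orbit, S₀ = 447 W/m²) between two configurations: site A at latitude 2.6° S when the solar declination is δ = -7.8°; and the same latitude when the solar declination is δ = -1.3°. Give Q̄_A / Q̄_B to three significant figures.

— Configuration A (φ=-2.6°):
cos H₀ = −tan(-2.6°) tan(-7.800°) = -0.0062, H₀ = 1.5770 rad.
Bracket: H₀ sin φ sin δ + cos φ cos δ sin H₀ = 1.5770×-0.04536×-0.13572 + 0.99897×0.99075×0.99998 = 0.009708 + 0.989710 = 0.999418.
Q̄ = (S₀/π) × [bracket] = (447/π) × 0.999418 = 142.20 W/m².
— Configuration B (φ=-2.6°):
cos H₀ = −tan(-2.6°) tan(-1.300°) = -0.0010, H₀ = 1.5718 rad.
Bracket: H₀ sin φ sin δ + cos φ cos δ sin H₀ = 1.5718×-0.04536×-0.02269 + 0.99897×0.99974×1.00000 = 0.001618 + 0.998710 = 1.000328.
Q̄ = (S₀/π) × [bracket] = (447/π) × 1.000328 = 142.33 W/m².
Ratio Q̄_A / Q̄_B = 142.20 / 142.33 = 0.9991.

Q̄_A / Q̄_B ≈ 0.999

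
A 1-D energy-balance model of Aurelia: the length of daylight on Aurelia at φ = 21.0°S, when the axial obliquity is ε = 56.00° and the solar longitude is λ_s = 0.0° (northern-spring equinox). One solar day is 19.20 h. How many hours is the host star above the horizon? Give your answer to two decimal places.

9.60 h

Solar declination: sin δ = sin ε · sin λ_s = sin 56.00° × sin 0.0° = 0.00000, so δ = +0.000°.
cos H₀ = −tan φ · tan δ = −tan(-21.0°) × tan(+0.000°) = 0.0000, so H₀ = 1.5708 rad = 90.00°.
Daylight = 2H₀/(2π) × 19.20 h = (1.5708/π) × 19.20 = 9.60 h.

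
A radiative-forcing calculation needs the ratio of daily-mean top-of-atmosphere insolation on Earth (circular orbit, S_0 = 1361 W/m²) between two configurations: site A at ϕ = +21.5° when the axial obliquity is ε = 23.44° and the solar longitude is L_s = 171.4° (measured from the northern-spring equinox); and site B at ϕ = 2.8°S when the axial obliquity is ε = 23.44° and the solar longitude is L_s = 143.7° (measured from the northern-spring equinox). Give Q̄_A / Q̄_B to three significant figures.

— Configuration A (ϕ=+21.5°):
Solar declination: sin δ = sin ε · sin L_s = sin 23.44° × sin 171.4° = 0.05948, so δ = +3.410°.
cos h₀ = −tan(+21.5°) tan(+3.410°) = -0.0235, h₀ = 1.5943 rad.
Bracket: h₀ sin ϕ sin δ + cos ϕ cos δ sin h₀ = 1.5943×0.36650×0.05948 + 0.93042×0.99823×0.99972 = 0.034755 + 0.928513 = 0.963268.
Q̄ = (S_0/π) × [bracket] = (1361/π) × 0.963268 = 417.31 W/m².
— Configuration B (ϕ=-2.8°):
Solar declination: sin δ = sin ε · sin L_s = sin 23.44° × sin 143.7° = 0.23550, so δ = +13.621°.
cos h₀ = −tan(-2.8°) tan(+13.621°) = 0.0119, h₀ = 1.5589 rad.
Bracket: h₀ sin ϕ sin δ + cos ϕ cos δ sin h₀ = 1.5589×-0.04885×0.23550 + 0.99881×0.97188×0.99993 = -0.017934 + 0.970656 = 0.952722.
Q̄ = (S_0/π) × [bracket] = (1361/π) × 0.952722 = 412.74 W/m².
Ratio Q̄_A / Q̄_B = 417.31 / 412.74 = 1.011.

Q̄_A / Q̄_B ≈ 1.01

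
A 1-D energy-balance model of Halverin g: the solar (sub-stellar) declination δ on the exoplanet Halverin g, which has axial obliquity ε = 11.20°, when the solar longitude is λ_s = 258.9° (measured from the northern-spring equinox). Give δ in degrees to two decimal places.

sin δ = sin ε · sin λ_s = sin 11.20° × sin 258.9° = -0.190601.
δ = arcsin(-0.190601) = -10.99°.

δ = -10.99°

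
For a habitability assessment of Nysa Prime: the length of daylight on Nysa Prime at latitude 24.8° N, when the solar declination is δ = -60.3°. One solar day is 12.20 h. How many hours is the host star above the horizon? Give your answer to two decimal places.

cos H₀ = −tan φ · tan δ = −tan(+24.8°) × tan(-60.300°) = 0.8101, so H₀ = 0.6265 rad = 35.90°.
Daylight = 2H₀/(2π) × 12.20 h = (0.6265/π) × 12.20 = 2.43 h.

2.43 h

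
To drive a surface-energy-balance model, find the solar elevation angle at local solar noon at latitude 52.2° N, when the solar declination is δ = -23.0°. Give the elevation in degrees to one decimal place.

14.8°

At local noon the hour angle is zero, so the zenith angle equals |φ − δ| = |+52.2° − (-23.000°)| = 75.200°.
Elevation = 90° − 75.200° = 14.8°.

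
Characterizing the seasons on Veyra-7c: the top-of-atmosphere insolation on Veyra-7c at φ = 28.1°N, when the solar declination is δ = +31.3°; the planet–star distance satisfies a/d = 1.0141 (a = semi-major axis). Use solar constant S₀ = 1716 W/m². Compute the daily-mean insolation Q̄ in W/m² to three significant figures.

cos H₀ = −tan(+28.1°) tan(+31.300°) = -0.3246, H₀ = 1.9014 rad.
Bracket: H₀ sin φ sin δ + cos φ cos δ sin H₀ = 1.9014×0.47101×0.51952 + 0.88213×0.85446×0.94584 = 0.465271 + 0.712922 = 1.178193.
Inverse-square distance factor (a/d)² = 1.0141² = 1.028399.
Q̄ = (S₀/π) × 1.028399 × [bracket] = (1716/π) × 1.028399 × 1.178193 = 661.8 W/m².

Q̄ ≈ 662 W/m²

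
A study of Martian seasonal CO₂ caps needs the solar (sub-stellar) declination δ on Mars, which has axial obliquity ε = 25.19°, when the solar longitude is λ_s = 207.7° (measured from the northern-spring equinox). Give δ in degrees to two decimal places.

sin δ = sin ε · sin λ_s = sin 25.19° × sin 207.7° = -0.197847.
δ = arcsin(-0.197847) = -11.41°.

δ = -11.41°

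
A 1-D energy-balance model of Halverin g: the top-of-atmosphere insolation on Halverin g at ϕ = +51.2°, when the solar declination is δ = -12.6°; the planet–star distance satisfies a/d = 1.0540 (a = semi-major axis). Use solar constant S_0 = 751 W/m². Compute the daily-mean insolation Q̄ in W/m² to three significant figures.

cos h₀ = −tan(+51.2°) tan(-12.600°) = 0.2780, h₀ = 1.2891 rad.
Bracket: h₀ sin ϕ sin δ + cos ϕ cos δ sin h₀ = 1.2891×0.77934×-0.21814 + 0.62660×0.97592×0.96058 = -0.219154 + 0.587406 = 0.368252.
Inverse-square distance factor (a/d)² = 1.0540² = 1.110916.
Q̄ = (S_0/π) × 1.110916 × [bracket] = (751/π) × 1.110916 × 0.368252 = 97.79 W/m².

Q̄ ≈ 97.8 W/m²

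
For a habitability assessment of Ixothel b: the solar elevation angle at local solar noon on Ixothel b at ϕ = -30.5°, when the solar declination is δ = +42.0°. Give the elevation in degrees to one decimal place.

17.5°

At local noon the hour angle is zero, so the zenith angle equals |ϕ − δ| = |-30.5° − (+42.000°)| = 72.500°.
Elevation = 90° − 72.500° = 17.5°.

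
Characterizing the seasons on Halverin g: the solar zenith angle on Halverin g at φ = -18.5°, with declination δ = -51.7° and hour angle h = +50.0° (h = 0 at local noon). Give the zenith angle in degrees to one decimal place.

θ_z = 51.2°

cos θ_z = sin φ sin δ + cos φ cos δ cos h = 0.249013 + 0.377799 = 0.626812.
θ_z = arccos(0.626812) = 51.2°.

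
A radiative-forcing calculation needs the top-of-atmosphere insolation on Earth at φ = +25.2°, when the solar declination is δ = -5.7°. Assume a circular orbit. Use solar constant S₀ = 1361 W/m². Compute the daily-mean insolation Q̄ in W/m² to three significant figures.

Q̄ ≈ 362 W/m²

cos H₀ = −tan(+25.2°) tan(-5.700°) = 0.0470, H₀ = 1.5238 rad.
Bracket: H₀ sin φ sin δ + cos φ cos δ sin H₀ = 1.5238×0.42578×-0.09932 + 0.90483×0.99506×0.99890 = -0.064439 + 0.899370 = 0.834931.
Q̄ = (S₀/π) × [bracket] = (1361/π) × 0.834931 = 361.7 W/m².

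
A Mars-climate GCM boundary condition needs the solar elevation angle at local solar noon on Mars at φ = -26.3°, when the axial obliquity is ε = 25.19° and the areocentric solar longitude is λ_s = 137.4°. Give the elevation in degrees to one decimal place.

sin δ = sin 25.19° × sin 137.4° = 0.28809, so δ = +16.744°.
At local noon the hour angle is zero, so the zenith angle equals |φ − δ| = |-26.3° − (+16.744°)| = 43.044°.
Elevation = 90° − 43.044° = 47.0°.

47.0°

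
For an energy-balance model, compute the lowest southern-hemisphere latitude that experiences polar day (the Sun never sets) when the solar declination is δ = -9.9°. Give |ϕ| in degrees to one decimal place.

Polar day requires cos h₀ = −tan ϕ tan δ ≤ −1, i.e. tan ϕ tan δ ≥ 1.
The boundary is |tan ϕ| · |tan δ| = 1, so |ϕ| = 90° − |δ| = 90° − 9.9° = 80.1° in the southern hemisphere.

|ϕ| = 80.1°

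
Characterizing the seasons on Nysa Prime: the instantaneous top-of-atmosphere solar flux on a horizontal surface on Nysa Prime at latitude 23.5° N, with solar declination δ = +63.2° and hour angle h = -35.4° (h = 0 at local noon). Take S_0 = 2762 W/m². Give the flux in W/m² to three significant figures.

1.91e+03 W/m²

cos θ_z = sin ϕ sin δ + cos ϕ cos δ cos h = 0.355918 + 0.337041 = 0.692959.
Flux = S_0 · cos θ_z = 2762 × 0.692959 = 1914 W/m².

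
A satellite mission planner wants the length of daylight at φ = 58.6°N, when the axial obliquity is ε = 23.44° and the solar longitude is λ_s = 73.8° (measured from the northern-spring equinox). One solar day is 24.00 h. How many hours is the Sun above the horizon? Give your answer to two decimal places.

Solar declination: sin δ = sin ε · sin λ_s = sin 23.44° × sin 73.8° = 0.38199, so δ = +22.457°.
cos H₀ = −tan φ · tan δ = −tan(+58.6°) × tan(+22.457°) = -0.6772, so H₀ = 2.3147 rad = 132.62°.
Daylight = 2H₀/(2π) × 24.00 h = (2.3147/π) × 24.00 = 17.68 h.

17.68 h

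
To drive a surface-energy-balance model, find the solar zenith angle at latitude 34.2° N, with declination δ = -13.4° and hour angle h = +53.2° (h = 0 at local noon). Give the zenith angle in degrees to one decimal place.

θ_z = 69.4°

cos θ_z = sin ϕ sin δ + cos ϕ cos δ cos h = -0.130262 + 0.481953 = 0.351691.
θ_z = arccos(0.351691) = 69.4°.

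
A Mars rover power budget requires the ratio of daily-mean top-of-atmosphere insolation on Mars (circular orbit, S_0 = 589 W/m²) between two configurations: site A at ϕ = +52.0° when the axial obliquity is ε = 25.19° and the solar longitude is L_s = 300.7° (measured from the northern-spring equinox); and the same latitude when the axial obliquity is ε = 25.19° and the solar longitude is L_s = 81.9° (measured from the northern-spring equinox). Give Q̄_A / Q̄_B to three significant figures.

Q̄_A / Q̄_B ≈ 0.164

— Configuration A (ϕ=+52.0°):
Solar declination: sin δ = sin ε · sin L_s = sin 25.19° × sin 300.7° = -0.36597, so δ = -21.467°.
cos h₀ = −tan(+52.0°) tan(-21.467°) = 0.5033, h₀ = 1.0433 rad.
Bracket: h₀ sin ϕ sin δ + cos ϕ cos δ sin h₀ = 1.0433×0.78801×-0.36597 + 0.61566×0.93063×0.86409 = -0.300875 + 0.495082 = 0.194207.
Q̄ = (S_0/π) × [bracket] = (589/π) × 0.194207 = 36.411 W/m².
— Configuration B (ϕ=+52.0°):
Solar declination: sin δ = sin ε · sin L_s = sin 25.19° × sin 81.9° = 0.42138, so δ = +24.921°.
cos h₀ = −tan(+52.0°) tan(+24.921°) = -0.5947, h₀ = 2.2077 rad.
Bracket: h₀ sin ϕ sin δ + cos ϕ cos δ sin h₀ = 2.2077×0.78801×0.42138 + 0.61566×0.90689×0.80394 = 0.733070 + 0.448869 = 1.181939.
Q̄ = (S_0/π) × [bracket] = (589/π) × 1.181939 = 221.60 W/m².
Ratio Q̄_A / Q̄_B = 36.411 / 221.60 = 0.1643.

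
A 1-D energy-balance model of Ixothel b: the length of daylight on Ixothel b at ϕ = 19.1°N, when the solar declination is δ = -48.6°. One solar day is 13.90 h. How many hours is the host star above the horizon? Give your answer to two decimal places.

5.16 h

cos h₀ = −tan ϕ · tan δ = −tan(+19.1°) × tan(-48.600°) = 0.3928, so h₀ = 1.1671 rad = 66.87°.
Daylight = 2h₀/(2π) × 13.90 h = (1.1671/π) × 13.90 = 5.16 h.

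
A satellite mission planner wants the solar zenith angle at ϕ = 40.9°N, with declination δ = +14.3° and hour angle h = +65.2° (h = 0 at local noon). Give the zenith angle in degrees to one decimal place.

cos θ_z = sin ϕ sin δ + cos ϕ cos δ cos h = 0.161720 + 0.307221 = 0.468941.
θ_z = arccos(0.468941) = 62.0°.

θ_z = 62.0°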